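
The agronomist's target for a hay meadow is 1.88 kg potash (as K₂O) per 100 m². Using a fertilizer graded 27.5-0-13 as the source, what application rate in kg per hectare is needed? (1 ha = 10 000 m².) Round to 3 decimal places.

1446.154 kg of product per hectare

Product per 100 m² = 1.88 / 13% = 14.4615 kg.
Convert to per hectare: 14.4615 × 100 = 1446.1538 kg.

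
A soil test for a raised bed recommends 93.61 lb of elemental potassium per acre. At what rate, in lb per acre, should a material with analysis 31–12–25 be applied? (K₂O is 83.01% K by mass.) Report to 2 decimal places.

As K₂O: 93.61 / 0.8301 = 112.77 lb per acre.
Product per acre = 112.77 / 25% = 451.078 lb.

451.08 lb of product per acre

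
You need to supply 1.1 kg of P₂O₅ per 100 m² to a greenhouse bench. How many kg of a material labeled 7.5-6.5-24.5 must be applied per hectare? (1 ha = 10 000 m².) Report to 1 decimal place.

1692.3 kg of product per hectare

Product per 100 m² = 1.1 / 6.5% = 16.9231 kg.
Convert to per hectare: 16.9231 × 100 = 1692.31 kg.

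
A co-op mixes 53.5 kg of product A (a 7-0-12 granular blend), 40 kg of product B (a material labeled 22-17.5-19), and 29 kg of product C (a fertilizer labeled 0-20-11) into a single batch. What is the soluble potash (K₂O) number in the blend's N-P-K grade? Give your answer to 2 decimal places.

14.05% K₂O

Total mass = 53.5 + 40 + 29 = 122.5 kg.
K₂O mass = 12%×53.5 + 19%×40 + 11%×29 = 17.21 kg.
% K₂O = 17.21 / 122.5 = 14.049%.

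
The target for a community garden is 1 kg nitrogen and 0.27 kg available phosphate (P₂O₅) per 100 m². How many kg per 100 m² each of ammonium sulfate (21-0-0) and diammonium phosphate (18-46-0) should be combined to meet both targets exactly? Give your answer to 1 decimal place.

Let a = kg of ammonium sulfate, b = kg of diammonium phosphate (per 100 m²).
N: 0.21·a + 0.18·b = 1
P₂O₅: 0·a + 0.46·b = 0.27
Solving simultaneously: a = 4.2588, b = 0.586957.

4.3 kg ammonium sulfate, 0.6 kg diammonium phosphate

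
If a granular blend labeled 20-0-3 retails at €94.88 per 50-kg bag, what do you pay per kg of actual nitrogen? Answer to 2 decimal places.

N in bag = 50 × 20% = 10 kg.
Cost per kg N = €94.88 / 10 = €9.4880.

€9.49 per kg N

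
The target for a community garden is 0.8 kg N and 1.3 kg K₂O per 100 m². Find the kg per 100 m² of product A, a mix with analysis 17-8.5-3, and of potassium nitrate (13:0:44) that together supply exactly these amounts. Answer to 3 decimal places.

Per-100 m² balance (a = product A, b = potassium nitrate):
N: 0.17·a + 0.13·b = 0.8
K₂O: 0.03·a + 0.44·b = 1.3
Solving simultaneously: a = 2.5811, b = 2.77856.

2.581 kg product A, 2.779 kg potassium nitrate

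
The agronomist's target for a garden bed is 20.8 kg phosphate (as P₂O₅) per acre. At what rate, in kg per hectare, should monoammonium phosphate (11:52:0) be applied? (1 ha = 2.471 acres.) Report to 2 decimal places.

Product per acre = 20.8 / 52% = 40 kg.
Convert to per hectare: 40 × 2.471 = 98.84 kg.

98.84 kg of product per hectare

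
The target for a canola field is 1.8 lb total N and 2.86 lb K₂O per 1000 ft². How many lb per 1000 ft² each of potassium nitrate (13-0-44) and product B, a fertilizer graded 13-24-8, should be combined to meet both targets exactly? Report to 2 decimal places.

4.87 lb potassium nitrate, 8.98 lb product B

Let a = lb of potassium nitrate, b = lb of product B (per 1000 ft²).
N: 0.13·a + 0.13·b = 1.8
K₂O: 0.44·a + 0.08·b = 2.86
Solving simultaneously: a = 4.86752, b = 8.97863.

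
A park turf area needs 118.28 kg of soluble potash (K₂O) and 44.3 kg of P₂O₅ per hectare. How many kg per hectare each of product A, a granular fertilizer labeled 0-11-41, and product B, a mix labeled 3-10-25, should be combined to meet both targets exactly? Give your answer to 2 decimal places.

55.78 kg product A, 381.64 kg product B

Let a = kg of product A, b = kg of product B (per hectare).
K₂O: 0.41·a + 0.25·b = 118.28
P₂O₅: 0.11·a + 0.1·b = 44.3
Eliminate a: (row1) − 0.41/0.11·(row2) → -0.122727·b = -46.8382, so b = 381.644.
Back-substitute: a = (118.28 − 0.25·381.644) / 0.41 = 55.7778.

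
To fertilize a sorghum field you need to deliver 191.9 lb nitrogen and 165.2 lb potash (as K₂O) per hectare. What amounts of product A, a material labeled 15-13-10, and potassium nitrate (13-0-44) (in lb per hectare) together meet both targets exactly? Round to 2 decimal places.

Per-hectare balance (a = product A, b = potassium nitrate):
N: 0.15·a + 0.13·b = 191.9
K₂O: 0.1·a + 0.44·b = 165.2
Solving simultaneously: a = 1187.9245, b = 105.472.

1187.92 lb product A, 105.47 lb potassium nitrate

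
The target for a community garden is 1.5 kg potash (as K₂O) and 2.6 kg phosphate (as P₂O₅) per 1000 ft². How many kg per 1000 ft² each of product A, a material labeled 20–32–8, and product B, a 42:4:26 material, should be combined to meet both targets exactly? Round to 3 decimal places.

7.700 kg product A, 3.400 kg product B

Let a = kg of product A, b = kg of product B (per 1000 ft²).
K₂O: 0.08·a + 0.26·b = 1.5
P₂O₅: 0.32·a + 0.04·b = 2.6
Solving simultaneously: a = 7.7, b = 3.4.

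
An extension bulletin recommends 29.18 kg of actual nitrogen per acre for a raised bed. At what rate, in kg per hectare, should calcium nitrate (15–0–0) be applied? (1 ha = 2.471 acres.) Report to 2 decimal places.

Product per acre = 29.18 / 15% = 194.533 kg.
Convert to per hectare: 194.533 × 2.471 = 480.692 kg.

480.69 kg of product per hectare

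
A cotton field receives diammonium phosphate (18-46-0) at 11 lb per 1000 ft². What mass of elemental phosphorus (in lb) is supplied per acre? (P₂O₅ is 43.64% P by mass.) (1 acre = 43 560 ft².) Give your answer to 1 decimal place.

96.2 lb P per acre

P₂O₅ per 1000 ft² = 11 × 46% = 5.06 lb.
Elemental P = 5.06 × 0.4364 = 2.20818 lb per 1000 ft².
Convert to per acre: 2.20818 × 43.56 = 96.1885 lb.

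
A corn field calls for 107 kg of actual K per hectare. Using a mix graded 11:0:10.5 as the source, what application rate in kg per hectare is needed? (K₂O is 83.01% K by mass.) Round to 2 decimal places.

1227.62 kg of product per hectare

As K₂O: 107 / 0.8301 = 128.9 kg per hectare.
Product per hectare = 128.9 / 10.5% = 1227.6203 kg.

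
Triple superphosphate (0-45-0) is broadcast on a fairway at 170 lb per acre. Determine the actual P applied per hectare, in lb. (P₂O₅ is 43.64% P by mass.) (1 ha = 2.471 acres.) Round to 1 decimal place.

82.5 lb P per hectare

P₂O₅ per acre = 170 × 45% = 76.5 lb.
Elemental P = 76.5 × 0.4364 = 33.3846 lb per acre.
Convert to per hectare: 33.3846 × 2.471 = 82.4933 lb.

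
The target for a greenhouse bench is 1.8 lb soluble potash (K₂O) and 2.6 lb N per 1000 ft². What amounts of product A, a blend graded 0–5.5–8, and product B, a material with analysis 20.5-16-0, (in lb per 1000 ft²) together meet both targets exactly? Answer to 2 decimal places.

With a, b = lb per 1000 ft² of product A and product B:
K₂O: 0.08·a + 0·b = 1.8
N: 0·a + 0.205·b = 2.6
Solving simultaneously: a = 22.5, b = 12.6829.

22.50 lb product A, 12.68 lb product B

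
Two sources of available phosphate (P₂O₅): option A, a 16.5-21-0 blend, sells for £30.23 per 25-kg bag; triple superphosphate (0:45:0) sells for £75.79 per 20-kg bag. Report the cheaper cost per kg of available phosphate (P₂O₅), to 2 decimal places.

option A: P₂O₅ per bag = 25 × 21% = 5.25 kg; cost = 30.23 / 5.25 = £5.7581/kg P₂O₅.
triple superphosphate: P₂O₅ per bag = 20 × 45% = 9 kg; cost = 75.79 / 9 = £8.4211/kg P₂O₅.
option A is cheaper.

£5.76 per kg P₂O₅ (option A)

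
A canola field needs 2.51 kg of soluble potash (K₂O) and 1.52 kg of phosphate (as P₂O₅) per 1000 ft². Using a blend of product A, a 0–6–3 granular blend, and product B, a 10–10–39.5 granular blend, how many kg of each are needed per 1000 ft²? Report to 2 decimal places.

With a, b = kg per 1000 ft² of product A and product B:
K₂O: 0.03·a + 0.395·b = 2.51
P₂O₅: 0.06·a + 0.1·b = 1.52
From row1: a = (2.51 − 0.395·b) / 0.03.
Into row2: 0.06·(2.51 − 0.395·b)/0.03 + 0.1·b = 1.52 → b = 5.07246, a = 16.8792.

16.88 kg product A, 5.07 kg product B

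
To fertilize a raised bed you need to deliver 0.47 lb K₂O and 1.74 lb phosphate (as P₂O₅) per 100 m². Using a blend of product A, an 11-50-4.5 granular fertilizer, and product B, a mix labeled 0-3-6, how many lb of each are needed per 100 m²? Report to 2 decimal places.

3.15 lb product A, 5.47 lb product B

Per-100 m² balance (a = product A, b = product B):
K₂O: 0.045·a + 0.06·b = 0.47
P₂O₅: 0.5·a + 0.03·b = 1.74
Eliminate a: (row1) − 0.045/0.5·(row2) → 0.0573·b = 0.3134, so b = 5.46946.
Back-substitute: a = (0.47 − 0.06·5.46946) / 0.045 = 3.15183.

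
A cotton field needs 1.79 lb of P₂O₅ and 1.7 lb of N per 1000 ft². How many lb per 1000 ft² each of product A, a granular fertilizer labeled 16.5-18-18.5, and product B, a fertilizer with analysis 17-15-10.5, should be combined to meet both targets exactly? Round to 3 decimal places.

8.427 lb product A, 1.821 lb product B

Per-1000 ft² balance (a = product A, b = product B):
P₂O₅: 0.18·a + 0.15·b = 1.79
N: 0.165·a + 0.17·b = 1.7
Eliminate a: (row1) − 0.18/0.165·(row2) → -0.0354545·b = -0.0645455, so b = 1.82051.
Back-substitute: a = (1.79 − 0.15·1.82051) / 0.18 = 8.42735.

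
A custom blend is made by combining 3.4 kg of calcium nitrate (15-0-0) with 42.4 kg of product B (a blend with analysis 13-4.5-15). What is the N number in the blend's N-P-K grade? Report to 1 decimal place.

Total mass = 3.4 + 42.4 = 45.8 kg.
N mass = 15%×3.4 + 13%×42.4 = 6.022 kg.
% N = 6.022 / 45.8 = 13.1485%.

13.1% N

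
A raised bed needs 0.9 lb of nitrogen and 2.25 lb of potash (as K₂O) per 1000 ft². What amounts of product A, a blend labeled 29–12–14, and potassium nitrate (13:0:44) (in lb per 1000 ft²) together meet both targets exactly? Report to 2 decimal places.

0.95 lb product A, 4.81 lb potassium nitrate

Let a = lb of product A, b = lb of potassium nitrate (per 1000 ft²).
N: 0.29·a + 0.13·b = 0.9
K₂O: 0.14·a + 0.44·b = 2.25
Eliminate b: (row1) − 0.13/0.44·(row2) → 0.248636·a = 0.235227, so a = 0.946069.
Then b = (2.25 − 0.14·0.946069) / 0.44 = 4.81261.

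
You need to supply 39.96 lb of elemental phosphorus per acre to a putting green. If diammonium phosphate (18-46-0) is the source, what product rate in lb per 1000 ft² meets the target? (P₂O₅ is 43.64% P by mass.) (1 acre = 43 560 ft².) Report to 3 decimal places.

4.570 lb of product per thousand sq ft

As P₂O₅: 39.96 / 0.4364 = 91.5674 lb per acre.
Product per acre = 91.5674 / 46% = 199.059 lb.
Convert to per 1000 ft²: 199.059 × 0.0229568 = 4.56978 lb.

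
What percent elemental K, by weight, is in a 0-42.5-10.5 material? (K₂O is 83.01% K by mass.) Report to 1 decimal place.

8.7% K

%K = 10.5 × 0.8301 = 8.71605%.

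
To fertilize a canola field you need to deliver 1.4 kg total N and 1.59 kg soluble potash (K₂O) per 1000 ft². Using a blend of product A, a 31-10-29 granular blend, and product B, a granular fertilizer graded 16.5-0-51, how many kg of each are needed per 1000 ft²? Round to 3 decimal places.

4.097 kg product A, 0.788 kg product B

With a, b = kg per 1000 ft² of product A and product B:
N: 0.31·a + 0.165·b = 1.4
K₂O: 0.29·a + 0.51·b = 1.59
Solving simultaneously: a = 4.0966, b = 0.788209.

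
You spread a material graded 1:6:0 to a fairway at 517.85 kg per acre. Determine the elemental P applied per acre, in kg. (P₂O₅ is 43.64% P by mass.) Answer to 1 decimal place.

P₂O₅ per acre = 517.85 × 6% = 31.071 kg.
Elemental P = 31.071 × 0.4364 = 13.5594 kg per acre.

13.6 kg P per acre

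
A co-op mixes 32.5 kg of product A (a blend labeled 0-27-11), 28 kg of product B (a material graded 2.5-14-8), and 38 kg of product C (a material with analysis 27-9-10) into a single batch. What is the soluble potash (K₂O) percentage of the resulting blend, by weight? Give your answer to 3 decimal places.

Total mass = 32.5 + 28 + 38 = 98.5 kg.
K₂O mass = 11%×32.5 + 8%×28 + 10%×38 = 9.615 kg.
% K₂O = 9.615 / 98.5 = 9.76142%.

9.761% K₂O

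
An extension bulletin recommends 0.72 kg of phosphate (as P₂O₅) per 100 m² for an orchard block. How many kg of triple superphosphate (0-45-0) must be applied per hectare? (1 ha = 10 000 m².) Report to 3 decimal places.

Product per 100 m² = 0.72 / 45% = 1.6 kg.
Convert to per hectare: 1.6 × 100 = 160 kg.

160.000 kg of product per hectare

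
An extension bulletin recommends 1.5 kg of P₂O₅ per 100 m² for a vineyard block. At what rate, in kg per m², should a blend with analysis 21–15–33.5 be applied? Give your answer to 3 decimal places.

0.100 kg of product per sq m

Product per 100 m² = 1.5 / 15% = 10 kg.
Convert to per m²: 10 × 0.01 = 0.1 kg.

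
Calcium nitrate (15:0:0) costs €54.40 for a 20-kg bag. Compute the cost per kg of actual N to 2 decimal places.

€18.13 per kg N

N in bag = 20 × 15% = 3 kg.
Cost per kg N = €54.40 / 3 = €18.1333.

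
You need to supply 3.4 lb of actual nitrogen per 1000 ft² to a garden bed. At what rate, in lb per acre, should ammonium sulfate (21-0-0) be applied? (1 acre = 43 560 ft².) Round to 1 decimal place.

705.3 lb of product per acre

Product per 1000 ft² = 3.4 / 21% = 16.1905 lb.
Convert to per acre: 16.1905 × 43.56 = 705.257 lb.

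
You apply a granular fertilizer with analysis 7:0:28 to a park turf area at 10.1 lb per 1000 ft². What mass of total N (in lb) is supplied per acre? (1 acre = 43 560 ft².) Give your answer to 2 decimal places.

nitrogen per 1000 ft² = 10.1 × 7% = 0.707 lb.
Convert to per acre: 0.707 × 43.56 = 30.7969 lb.

30.80 lb N per acre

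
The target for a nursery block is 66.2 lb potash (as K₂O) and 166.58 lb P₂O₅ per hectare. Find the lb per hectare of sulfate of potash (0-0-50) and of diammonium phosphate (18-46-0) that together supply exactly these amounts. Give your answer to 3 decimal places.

With a, b = lb per hectare of sulfate of potash and diammonium phosphate:
K₂O: 0.5·a + 0·b = 66.2
P₂O₅: 0·a + 0.46·b = 166.58
Solving simultaneously: a = 132.4, b = 362.1304.

132.400 lb sulfate of potash, 362.130 lb diammonium phosphate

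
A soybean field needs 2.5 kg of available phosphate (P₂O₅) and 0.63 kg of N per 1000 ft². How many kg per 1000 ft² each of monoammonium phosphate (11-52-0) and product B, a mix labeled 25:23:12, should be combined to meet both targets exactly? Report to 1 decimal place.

4.6 kg monoammonium phosphate, 0.5 kg product B

With a, b = kg per 1000 ft² of monoammonium phosphate and product B:
P₂O₅: 0.52·a + 0.23·b = 2.5
N: 0.11·a + 0.25·b = 0.63
Eliminate b: (row1) − 0.23/0.25·(row2) → 0.4188·a = 1.9204, so a = 4.58548.
Then b = (0.63 − 0.11·4.58548) / 0.25 = 0.502388.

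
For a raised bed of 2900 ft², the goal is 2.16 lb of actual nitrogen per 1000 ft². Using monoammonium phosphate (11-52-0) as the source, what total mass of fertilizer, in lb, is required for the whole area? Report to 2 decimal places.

Product per 1000 ft² = 2.16 / 11% = 19.6364 lb.
Total product = 19.6364 × 2900 / 1000 = 56.9455 lb.

56.95 lb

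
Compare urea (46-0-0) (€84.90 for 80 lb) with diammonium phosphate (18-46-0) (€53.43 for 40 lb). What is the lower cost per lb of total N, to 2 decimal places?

urea: N per bag = 80 × 46% = 36.8 lb; cost = 84.90 / 36.8 = €2.3071/lb N.
diammonium phosphate: N per bag = 40 × 18% = 7.2 lb; cost = 53.43 / 7.2 = €7.4208/lb N.
urea is cheaper.

€2.31 per lb N (urea)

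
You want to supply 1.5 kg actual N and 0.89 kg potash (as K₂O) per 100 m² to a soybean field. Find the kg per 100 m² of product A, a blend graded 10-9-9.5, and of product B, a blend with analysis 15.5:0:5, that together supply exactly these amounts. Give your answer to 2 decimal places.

6.47 kg product A, 5.50 kg product B

Let a = kg of product A, b = kg of product B (per 100 m²).
N: 0.1·a + 0.155·b = 1.5
K₂O: 0.095·a + 0.05·b = 0.89
From row1: a = (1.5 − 0.155·b) / 0.1.
Into row2: 0.095·(1.5 − 0.155·b)/0.1 + 0.05·b = 0.89 → b = 5.50129, a = 6.47301.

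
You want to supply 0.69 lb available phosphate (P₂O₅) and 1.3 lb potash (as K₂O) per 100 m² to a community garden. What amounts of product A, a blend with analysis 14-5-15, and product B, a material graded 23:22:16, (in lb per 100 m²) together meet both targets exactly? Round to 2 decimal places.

7.02 lb product A, 1.54 lb product B

With a, b = lb per 100 m² of product A and product B:
P₂O₅: 0.05·a + 0.22·b = 0.69
K₂O: 0.15·a + 0.16·b = 1.3
Solving simultaneously: a = 7.024, b = 1.54.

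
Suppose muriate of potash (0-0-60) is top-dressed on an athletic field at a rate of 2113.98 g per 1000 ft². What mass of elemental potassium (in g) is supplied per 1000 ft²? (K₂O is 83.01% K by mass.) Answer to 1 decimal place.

1052.9 g K per thousand sq ft

K₂O per 1000 ft² = 2113.98 × 60% = 1268.39 g.
Elemental K = 1268.39 × 0.8301 = 1052.89 g per 1000 ft².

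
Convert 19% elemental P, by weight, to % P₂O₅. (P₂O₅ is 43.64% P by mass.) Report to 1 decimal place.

43.5% P₂O₅

%P₂O₅ = 19 / 0.4364 = 43.538%.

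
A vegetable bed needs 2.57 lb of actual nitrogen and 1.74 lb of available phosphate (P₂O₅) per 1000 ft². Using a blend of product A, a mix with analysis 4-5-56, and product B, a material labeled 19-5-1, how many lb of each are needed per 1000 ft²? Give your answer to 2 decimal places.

26.95 lb product A, 7.85 lb product B

Per-1000 ft² balance (a = product A, b = product B):
N: 0.04·a + 0.19·b = 2.57
P₂O₅: 0.05·a + 0.05·b = 1.74
From row1: a = (2.57 − 0.19·b) / 0.04.
Into row2: 0.05·(2.57 − 0.19·b)/0.04 + 0.05·b = 1.74 → b = 7.85333, a = 26.9467.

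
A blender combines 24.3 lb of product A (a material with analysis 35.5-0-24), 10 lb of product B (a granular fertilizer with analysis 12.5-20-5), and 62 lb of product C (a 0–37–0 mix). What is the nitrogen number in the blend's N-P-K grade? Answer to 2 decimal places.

Total mass = 24.3 + 10 + 62 = 96.3 lb.
N mass = 35.5%×24.3 + 12.5%×10 + 0%×62 = 9.8765 lb.
% N = 9.8765 / 96.3 = 10.256%.

10.26% N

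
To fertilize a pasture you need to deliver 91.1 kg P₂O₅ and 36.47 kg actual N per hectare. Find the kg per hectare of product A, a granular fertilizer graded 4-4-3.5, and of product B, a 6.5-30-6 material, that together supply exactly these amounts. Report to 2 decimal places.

Let a = kg of product A, b = kg of product B (per hectare).
P₂O₅: 0.04·a + 0.3·b = 91.1
N: 0.04·a + 0.065·b = 36.47
From row1: a = (91.1 − 0.3·b) / 0.04.
Into row2: 0.04·(91.1 − 0.3·b)/0.04 + 0.065·b = 36.47 → b = 232.468, a = 533.989.

533.99 kg product A, 232.47 kg product B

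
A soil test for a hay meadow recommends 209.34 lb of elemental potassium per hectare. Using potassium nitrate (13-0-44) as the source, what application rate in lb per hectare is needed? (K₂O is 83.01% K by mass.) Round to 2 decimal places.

573.15 lb of product per hectare

As K₂O: 209.34 / 0.8301 = 252.186 lb per hectare.
Product per hectare = 252.186 / 44% = 573.151 lb.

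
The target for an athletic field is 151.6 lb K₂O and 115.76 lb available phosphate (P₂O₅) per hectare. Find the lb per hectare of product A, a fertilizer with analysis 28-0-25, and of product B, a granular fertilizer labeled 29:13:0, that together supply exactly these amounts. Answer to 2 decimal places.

606.40 lb product A, 890.46 lb product B

Let a = lb of product A, b = lb of product B (per hectare).
K₂O: 0.25·a + 0·b = 151.6
P₂O₅: 0·a + 0.13·b = 115.76
Solving simultaneously: a = 606.4, b = 890.462.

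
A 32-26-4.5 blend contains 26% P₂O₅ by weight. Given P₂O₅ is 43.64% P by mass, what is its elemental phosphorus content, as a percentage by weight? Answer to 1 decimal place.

%P = 26 × 0.4364 = 11.3464%.

11.3% P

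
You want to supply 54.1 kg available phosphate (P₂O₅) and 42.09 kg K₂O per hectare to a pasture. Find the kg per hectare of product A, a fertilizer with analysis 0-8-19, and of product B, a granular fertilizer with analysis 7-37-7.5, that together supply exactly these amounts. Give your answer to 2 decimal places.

179.09 kg product A, 107.49 kg product B

With a, b = kg per hectare of product A and product B:
P₂O₅: 0.08·a + 0.37·b = 54.1
K₂O: 0.19·a + 0.075·b = 42.09
Eliminate a: (row1) − 0.08/0.19·(row2) → 0.338421·b = 36.3779, so b = 107.493.
Back-substitute: a = (54.1 − 0.37·107.493) / 0.08 = 179.0949.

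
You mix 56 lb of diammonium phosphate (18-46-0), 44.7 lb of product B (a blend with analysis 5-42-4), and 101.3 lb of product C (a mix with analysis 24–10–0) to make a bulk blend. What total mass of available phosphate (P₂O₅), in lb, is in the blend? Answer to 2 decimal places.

54.66 lb P₂O₅

P₂O₅ mass = 46%×56 + 42%×44.7 + 10%×101.3 = 54.664 lb.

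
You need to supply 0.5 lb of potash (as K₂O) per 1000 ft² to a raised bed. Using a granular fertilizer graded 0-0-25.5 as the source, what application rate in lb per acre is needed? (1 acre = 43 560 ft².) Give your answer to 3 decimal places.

Product per 1000 ft² = 0.5 / 25.5% = 1.96078 lb.
Convert to per acre: 1.96078 × 43.56 = 85.4118 lb.

85.412 lb of product per acre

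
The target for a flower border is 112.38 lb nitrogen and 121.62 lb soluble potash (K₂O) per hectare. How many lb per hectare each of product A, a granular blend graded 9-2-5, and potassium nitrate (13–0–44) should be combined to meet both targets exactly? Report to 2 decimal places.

1016.21 lb product A, 160.93 lb potassium nitrate

With a, b = lb per hectare of product A and potassium nitrate:
N: 0.09·a + 0.13·b = 112.38
K₂O: 0.05·a + 0.44·b = 121.62
Solving simultaneously: a = 1016.211, b = 160.931.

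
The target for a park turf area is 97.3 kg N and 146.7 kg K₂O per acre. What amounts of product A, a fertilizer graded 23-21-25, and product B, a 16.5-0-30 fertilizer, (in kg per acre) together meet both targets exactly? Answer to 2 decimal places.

Let a = kg of product A, b = kg of product B (per acre).
N: 0.23·a + 0.165·b = 97.3
K₂O: 0.25·a + 0.3·b = 146.7
Solving simultaneously: a = 179.622, b = 339.315.

179.62 kg product A, 339.32 kg product B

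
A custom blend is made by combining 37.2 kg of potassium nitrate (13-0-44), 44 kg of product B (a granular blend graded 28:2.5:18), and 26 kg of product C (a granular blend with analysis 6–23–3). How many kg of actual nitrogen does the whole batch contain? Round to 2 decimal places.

N mass = 13%×37.2 + 28%×44 + 6%×26 = 18.716 kg.

18.72 kg N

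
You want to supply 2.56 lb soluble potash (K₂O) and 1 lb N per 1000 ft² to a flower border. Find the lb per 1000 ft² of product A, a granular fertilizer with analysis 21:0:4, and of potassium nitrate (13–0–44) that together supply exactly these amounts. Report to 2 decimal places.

1.23 lb product A, 5.71 lb potassium nitrate

With a, b = lb per 1000 ft² of product A and potassium nitrate:
K₂O: 0.04·a + 0.44·b = 2.56
N: 0.21·a + 0.13·b = 1
Eliminate b: (row1) − 0.44/0.13·(row2) → -0.670769·a = -0.824615, so a = 1.22936.
Then b = (1 − 0.21·1.22936) / 0.13 = 5.70642.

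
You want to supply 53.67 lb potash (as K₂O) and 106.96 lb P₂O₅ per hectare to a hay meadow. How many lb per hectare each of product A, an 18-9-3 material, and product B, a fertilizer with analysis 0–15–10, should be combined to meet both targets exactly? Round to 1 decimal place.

With a, b = lb per hectare of product A and product B:
K₂O: 0.03·a + 0.1·b = 53.67
P₂O₅: 0.09·a + 0.15·b = 106.96
Eliminate b: (row1) − 0.1/0.15·(row2) → -0.03·a = -17.6367, so a = 587.889.
Then b = (106.96 − 0.09·587.889) / 0.15 = 360.333.

587.9 lb product A, 360.3 lb product B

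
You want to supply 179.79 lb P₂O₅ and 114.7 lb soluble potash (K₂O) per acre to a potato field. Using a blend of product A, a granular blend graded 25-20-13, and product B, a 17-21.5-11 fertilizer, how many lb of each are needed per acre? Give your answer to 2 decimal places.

Let a = lb of product A, b = lb of product B (per acre).
P₂O₅: 0.2·a + 0.215·b = 179.79
K₂O: 0.13·a + 0.11·b = 114.7
Solving simultaneously: a = 820.773, b = 72.7227.

820.77 lb product A, 72.72 lb product B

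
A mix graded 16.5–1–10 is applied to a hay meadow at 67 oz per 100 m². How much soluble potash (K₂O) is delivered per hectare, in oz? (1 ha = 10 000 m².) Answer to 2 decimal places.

K₂O per 100 m² = 67 × 10% = 6.7 oz.
Convert to per hectare: 6.7 × 100 = 670 oz.

670.00 oz K₂O per hectare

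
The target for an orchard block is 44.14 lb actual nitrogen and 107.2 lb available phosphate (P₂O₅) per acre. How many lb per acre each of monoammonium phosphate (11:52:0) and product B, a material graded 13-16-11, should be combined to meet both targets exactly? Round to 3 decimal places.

137.472 lb monoammonium phosphate, 223.216 lb product B

Let a = lb of monoammonium phosphate, b = lb of product B (per acre).
N: 0.11·a + 0.13·b = 44.14
P₂O₅: 0.52·a + 0.16·b = 107.2
Eliminate b: (row1) − 0.13/0.16·(row2) → -0.3125·a = -42.96, so a = 137.472.
Then b = (107.2 − 0.52·137.472) / 0.16 = 223.216.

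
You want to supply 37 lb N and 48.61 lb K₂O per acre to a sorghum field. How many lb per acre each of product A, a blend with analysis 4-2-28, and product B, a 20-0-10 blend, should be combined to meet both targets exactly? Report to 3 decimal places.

115.808 lb product A, 161.838 lb product B

With a, b = lb per acre of product A and product B:
N: 0.04·a + 0.2·b = 37
K₂O: 0.28·a + 0.1·b = 48.61
From row1: a = (37 − 0.2·b) / 0.04.
Into row2: 0.28·(37 − 0.2·b)/0.04 + 0.1·b = 48.61 → b = 161.83846, a = 115.8077.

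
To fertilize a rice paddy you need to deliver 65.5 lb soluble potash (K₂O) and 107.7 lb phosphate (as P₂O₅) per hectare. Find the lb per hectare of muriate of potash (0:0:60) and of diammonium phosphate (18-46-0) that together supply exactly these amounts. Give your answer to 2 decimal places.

109.17 lb muriate of potash, 234.13 lb diammonium phosphate

With a, b = lb per hectare of muriate of potash and diammonium phosphate:
K₂O: 0.6·a + 0·b = 65.5
P₂O₅: 0·a + 0.46·b = 107.7
Solving simultaneously: a = 109.167, b = 234.1304.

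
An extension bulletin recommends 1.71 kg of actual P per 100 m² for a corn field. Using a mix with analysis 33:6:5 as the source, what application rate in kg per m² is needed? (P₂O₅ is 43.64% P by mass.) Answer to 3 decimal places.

As P₂O₅: 1.71 / 0.4364 = 3.91842 kg per 100 m².
Product per 100 m² = 3.91842 / 6% = 65.3071 kg.
Convert to per m²: 65.3071 × 0.01 = 0.653071 kg.

0.653 kg of product per sq m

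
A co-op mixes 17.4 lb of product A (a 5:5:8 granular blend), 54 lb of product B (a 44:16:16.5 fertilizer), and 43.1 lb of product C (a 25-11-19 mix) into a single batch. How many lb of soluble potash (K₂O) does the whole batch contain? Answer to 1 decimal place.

18.5 lb K₂O

K₂O mass = 8%×17.4 + 16.5%×54 + 19%×43.1 = 18.491 lb.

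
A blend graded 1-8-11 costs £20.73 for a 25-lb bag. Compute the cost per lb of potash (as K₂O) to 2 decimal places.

K₂O in bag = 25 × 11% = 2.75 lb.
Cost per lb K₂O = £20.73 / 2.75 = £7.5382.

£7.54 per lb K₂O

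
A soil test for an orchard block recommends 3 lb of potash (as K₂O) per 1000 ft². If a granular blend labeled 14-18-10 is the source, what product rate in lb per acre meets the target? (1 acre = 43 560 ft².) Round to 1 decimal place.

1306.8 lb of product per acre

Product per 1000 ft² = 3 / 10% = 30 lb.
Convert to per acre: 30 × 43.56 = 1306.8 lb.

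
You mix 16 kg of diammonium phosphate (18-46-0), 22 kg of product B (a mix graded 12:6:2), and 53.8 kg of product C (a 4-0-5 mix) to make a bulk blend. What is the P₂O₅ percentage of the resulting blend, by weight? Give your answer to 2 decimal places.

9.46% P₂O₅

Total mass = 16 + 22 + 53.8 = 91.8 kg.
P₂O₅ mass = 46%×16 + 6%×22 + 0%×53.8 = 8.68 kg.
% P₂O₅ = 8.68 / 91.8 = 9.45534%.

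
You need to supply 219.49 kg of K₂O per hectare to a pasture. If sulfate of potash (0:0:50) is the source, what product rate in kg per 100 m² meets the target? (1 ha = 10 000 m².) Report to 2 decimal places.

Product per hectare = 219.49 / 50% = 438.98 kg.
Convert to per 100 m²: 438.98 × 0.01 = 4.3898 kg.

4.39 kg of product per hundred sq m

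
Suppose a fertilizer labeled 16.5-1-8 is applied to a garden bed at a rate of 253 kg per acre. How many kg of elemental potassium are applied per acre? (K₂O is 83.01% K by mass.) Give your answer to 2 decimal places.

16.80 kg K per acre

K₂O per acre = 253 × 8% = 20.24 kg.
Elemental K = 20.24 × 0.8301 = 16.8012 kg per acre.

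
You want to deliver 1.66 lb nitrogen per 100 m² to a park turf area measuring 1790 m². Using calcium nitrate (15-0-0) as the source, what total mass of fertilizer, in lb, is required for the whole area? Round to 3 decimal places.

Product per 100 m² = 1.66 / 15% = 11.0667 lb.
Total product = 11.0667 × 1790 / 100 = 198.0933 lb.

198.093 lb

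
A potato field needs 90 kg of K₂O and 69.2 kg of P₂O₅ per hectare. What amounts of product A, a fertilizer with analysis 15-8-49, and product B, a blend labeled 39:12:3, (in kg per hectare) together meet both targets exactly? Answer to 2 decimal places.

Let a = kg of product A, b = kg of product B (per hectare).
K₂O: 0.49·a + 0.03·b = 90
P₂O₅: 0.08·a + 0.12·b = 69.2
Solving simultaneously: a = 154.681, b = 473.546.

154.68 kg product A, 473.55 kg product B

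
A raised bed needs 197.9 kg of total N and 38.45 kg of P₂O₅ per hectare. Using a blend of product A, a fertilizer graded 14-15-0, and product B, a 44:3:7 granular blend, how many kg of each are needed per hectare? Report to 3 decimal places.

Let a = kg of product A, b = kg of product B (per hectare).
N: 0.14·a + 0.44·b = 197.9
P₂O₅: 0.15·a + 0.03·b = 38.45
From row1: a = (197.9 − 0.44·b) / 0.14.
Into row2: 0.15·(197.9 − 0.44·b)/0.14 + 0.03·b = 38.45 → b = 393.2362, a = 177.6861.

177.686 kg product A, 393.236 kg product B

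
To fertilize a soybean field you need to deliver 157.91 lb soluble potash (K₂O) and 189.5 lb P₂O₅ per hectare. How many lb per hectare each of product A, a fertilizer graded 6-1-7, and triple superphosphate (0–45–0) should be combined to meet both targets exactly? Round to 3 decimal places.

2255.857 lb product A, 370.981 lb triple superphosphate

With a, b = lb per hectare of product A and triple superphosphate:
K₂O: 0.07·a + 0·b = 157.91
P₂O₅: 0.01·a + 0.45·b = 189.5
Eliminate b: (row1) − 0/0.45·(row2) → 0.07·a = 157.91, so a = 2255.8571.
Then b = (189.5 − 0.01·2255.8571) / 0.45 = 370.98095.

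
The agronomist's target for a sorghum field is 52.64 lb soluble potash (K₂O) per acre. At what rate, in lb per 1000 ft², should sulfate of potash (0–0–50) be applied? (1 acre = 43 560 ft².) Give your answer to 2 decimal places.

2.42 lb of product per thousand sq ft

Product per acre = 52.64 / 50% = 105.28 lb.
Convert to per 1000 ft²: 105.28 × 0.0229568 = 2.4169 lb.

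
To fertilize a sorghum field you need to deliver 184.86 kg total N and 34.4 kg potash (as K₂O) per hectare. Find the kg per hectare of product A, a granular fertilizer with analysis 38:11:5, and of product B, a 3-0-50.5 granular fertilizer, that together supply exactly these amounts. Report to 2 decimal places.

484.89 kg product A, 20.11 kg product B

With a, b = kg per hectare of product A and product B:
N: 0.38·a + 0.03·b = 184.86
K₂O: 0.05·a + 0.505·b = 34.4
From row1: a = (184.86 − 0.03·b) / 0.38.
Into row2: 0.05·(184.86 − 0.03·b)/0.38 + 0.505·b = 34.4 → b = 20.1103, a = 484.886.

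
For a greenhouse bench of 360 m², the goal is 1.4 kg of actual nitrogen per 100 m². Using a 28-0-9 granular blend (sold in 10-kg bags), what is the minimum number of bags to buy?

Product per 100 m² = 1.4 / 28% = 5 kg.
Total product = 5 × 360 / 100 = 18 kg.
Bags = ⌈18 / 10⌉ = 2.

2 bags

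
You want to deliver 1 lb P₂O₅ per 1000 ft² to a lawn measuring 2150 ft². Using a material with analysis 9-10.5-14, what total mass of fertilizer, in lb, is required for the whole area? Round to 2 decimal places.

20.48 lb

Product per 1000 ft² = 1 / 10.5% = 9.52381 lb.
Total product = 9.52381 × 2150 / 1000 = 20.4762 lb.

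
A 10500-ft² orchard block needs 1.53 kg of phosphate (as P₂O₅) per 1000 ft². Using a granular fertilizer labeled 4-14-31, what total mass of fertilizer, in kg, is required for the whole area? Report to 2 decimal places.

114.75 kg

Product per 1000 ft² = 1.53 / 14% = 10.9286 kg.
Total product = 10.9286 × 10500 / 1000 = 114.75 kg.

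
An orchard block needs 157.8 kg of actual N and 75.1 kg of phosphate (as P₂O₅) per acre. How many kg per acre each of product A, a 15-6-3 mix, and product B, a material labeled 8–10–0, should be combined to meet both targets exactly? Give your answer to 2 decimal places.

With a, b = kg per acre of product A and product B:
N: 0.15·a + 0.08·b = 157.8
P₂O₅: 0.06·a + 0.1·b = 75.1
Eliminate b: (row1) − 0.08/0.1·(row2) → 0.102·a = 97.72, so a = 958.039.
Then b = (75.1 − 0.06·958.039) / 0.1 = 176.176.

958.04 kg product A, 176.18 kg product B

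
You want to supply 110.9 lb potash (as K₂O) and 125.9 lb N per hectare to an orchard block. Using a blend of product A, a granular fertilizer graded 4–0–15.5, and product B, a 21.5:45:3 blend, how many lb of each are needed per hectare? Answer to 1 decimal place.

Let a = lb of product A, b = lb of product B (per hectare).
K₂O: 0.155·a + 0.03·b = 110.9
N: 0.04·a + 0.215·b = 125.9
From row1: a = (110.9 − 0.03·b) / 0.155.
Into row2: 0.04·(110.9 − 0.03·b)/0.155 + 0.215·b = 125.9 → b = 469.37, a = 624.638.

624.6 lb product A, 469.4 lb product B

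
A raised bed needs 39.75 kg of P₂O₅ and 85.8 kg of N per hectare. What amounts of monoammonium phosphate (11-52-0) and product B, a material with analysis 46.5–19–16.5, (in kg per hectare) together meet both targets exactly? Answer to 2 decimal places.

Per-hectare balance (a = monoammonium phosphate, b = product B):
P₂O₅: 0.52·a + 0.19·b = 39.75
N: 0.11·a + 0.465·b = 85.8
Solving simultaneously: a = 9.87664, b = 182.1797.

9.88 kg monoammonium phosphate, 182.18 kg product B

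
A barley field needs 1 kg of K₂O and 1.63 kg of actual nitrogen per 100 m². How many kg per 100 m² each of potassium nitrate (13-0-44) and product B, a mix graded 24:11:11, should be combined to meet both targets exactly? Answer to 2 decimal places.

Let a = kg of potassium nitrate, b = kg of product B (per 100 m²).
K₂O: 0.44·a + 0.11·b = 1
N: 0.13·a + 0.24·b = 1.63
Eliminate a: (row1) − 0.44/0.13·(row2) → -0.702308·b = -4.51692, so b = 6.43154.
Back-substitute: a = (1 − 0.11·6.43154) / 0.44 = 0.664841.

0.66 kg potassium nitrate, 6.43 kg product B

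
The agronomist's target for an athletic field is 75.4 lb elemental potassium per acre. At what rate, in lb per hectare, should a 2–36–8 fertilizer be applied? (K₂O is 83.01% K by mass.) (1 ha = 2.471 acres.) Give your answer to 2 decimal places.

2805.59 lb of product per hectare

As K₂O: 75.4 / 0.8301 = 90.8324 lb per acre.
Product per acre = 90.8324 / 8% = 1135.41 lb.
Convert to per hectare: 1135.41 × 2.471 = 2805.587 lb.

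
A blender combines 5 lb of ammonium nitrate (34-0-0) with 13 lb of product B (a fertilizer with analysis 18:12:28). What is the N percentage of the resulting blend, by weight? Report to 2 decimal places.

Total mass = 5 + 13 = 18 lb.
N mass = 34%×5 + 18%×13 = 4.04 lb.
% N = 4.04 / 18 = 22.4444%.

22.44% N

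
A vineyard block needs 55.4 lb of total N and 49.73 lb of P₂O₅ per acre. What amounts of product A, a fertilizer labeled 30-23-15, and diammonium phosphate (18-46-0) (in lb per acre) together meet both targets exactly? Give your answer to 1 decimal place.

With a, b = lb per acre of product A and diammonium phosphate:
N: 0.3·a + 0.18·b = 55.4
P₂O₅: 0.23·a + 0.46·b = 49.73
Solving simultaneously: a = 171.145, b = 22.5362.

171.1 lb product A, 22.5 lb diammonium phosphate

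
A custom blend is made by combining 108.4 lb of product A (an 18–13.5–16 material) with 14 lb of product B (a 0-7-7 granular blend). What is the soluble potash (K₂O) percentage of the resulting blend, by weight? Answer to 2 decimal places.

Total mass = 108.4 + 14 = 122.4 lb.
K₂O mass = 16%×108.4 + 7%×14 = 18.324 lb.
% K₂O = 18.324 / 122.4 = 14.9706%.

14.97% K₂O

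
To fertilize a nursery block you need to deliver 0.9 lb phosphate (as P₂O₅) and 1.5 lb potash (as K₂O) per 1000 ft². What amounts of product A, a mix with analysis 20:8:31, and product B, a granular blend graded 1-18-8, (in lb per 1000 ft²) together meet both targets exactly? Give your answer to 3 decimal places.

4.008 lb product A, 3.219 lb product B

Per-1000 ft² balance (a = product A, b = product B):
P₂O₅: 0.08·a + 0.18·b = 0.9
K₂O: 0.31·a + 0.08·b = 1.5
From row1: a = (0.9 − 0.18·b) / 0.08.
Into row2: 0.31·(0.9 − 0.18·b)/0.08 + 0.08·b = 1.5 → b = 3.21862, a = 4.0081.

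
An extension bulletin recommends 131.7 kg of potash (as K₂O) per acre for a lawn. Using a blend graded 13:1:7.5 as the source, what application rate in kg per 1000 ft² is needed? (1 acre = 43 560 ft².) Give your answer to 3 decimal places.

Product per acre = 131.7 / 7.5% = 1756 kg.
Convert to per 1000 ft²: 1756 × 0.0229568 = 40.3122 kg.

40.312 kg of product per thousand sq ft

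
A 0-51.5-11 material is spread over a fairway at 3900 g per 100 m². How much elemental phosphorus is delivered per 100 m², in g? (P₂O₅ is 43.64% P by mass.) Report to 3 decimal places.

P₂O₅ per 100 m² = 3900 × 51.5% = 2008.5 g.
Elemental P = 2008.5 × 0.4364 = 876.5094 g per 100 m².

876.509 g P per hundred sq m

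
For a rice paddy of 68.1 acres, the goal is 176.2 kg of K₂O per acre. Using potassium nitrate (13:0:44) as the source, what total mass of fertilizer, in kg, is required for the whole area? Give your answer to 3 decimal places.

27270.955 kg

Product per acre = 176.2 / 44% = 400.455 kg.
Total product = 400.455 × 68.1 = 27270.9545 kg.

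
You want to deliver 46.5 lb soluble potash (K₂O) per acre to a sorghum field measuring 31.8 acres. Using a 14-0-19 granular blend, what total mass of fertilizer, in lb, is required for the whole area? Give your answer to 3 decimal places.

7782.632 lb

Product per acre = 46.5 / 19% = 244.737 lb.
Total product = 244.737 × 31.8 = 7782.6316 lb.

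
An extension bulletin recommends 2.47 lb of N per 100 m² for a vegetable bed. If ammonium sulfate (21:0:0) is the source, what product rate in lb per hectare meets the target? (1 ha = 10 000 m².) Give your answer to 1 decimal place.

1176.2 lb of product per hectare

Product per 100 m² = 2.47 / 21% = 11.7619 lb.
Convert to per hectare: 11.7619 × 100 = 1176.19 lb.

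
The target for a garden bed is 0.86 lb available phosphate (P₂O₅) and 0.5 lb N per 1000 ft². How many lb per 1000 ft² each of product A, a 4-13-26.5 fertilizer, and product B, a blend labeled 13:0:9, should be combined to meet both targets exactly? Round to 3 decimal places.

Let a = lb of product A, b = lb of product B (per 1000 ft²).
P₂O₅: 0.13·a + 0·b = 0.86
N: 0.04·a + 0.13·b = 0.5
Solving simultaneously: a = 6.61538, b = 1.81065.

6.615 lb product A, 1.811 lb product B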